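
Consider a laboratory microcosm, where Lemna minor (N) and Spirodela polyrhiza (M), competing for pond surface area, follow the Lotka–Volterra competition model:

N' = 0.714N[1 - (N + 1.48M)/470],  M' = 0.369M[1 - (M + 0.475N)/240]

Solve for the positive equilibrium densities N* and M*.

Setting both brackets to zero gives the nullclines N + 1.48M = 470 and 0.475N + M = 240.
Substituting M = 240 - 0.475N into the first: N(1 - 1.48·0.475) = 470 - 1.48·240.
So N* = 115/0.297 = 387, and then M* = 240 - 0.475·387 = 56.4.

N* ≈ 387, M* ≈ 56.4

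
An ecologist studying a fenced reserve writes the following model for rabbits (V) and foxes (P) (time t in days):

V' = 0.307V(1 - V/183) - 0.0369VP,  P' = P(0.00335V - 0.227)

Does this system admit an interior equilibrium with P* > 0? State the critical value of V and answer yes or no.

Threshold V = 67.8; K > 67.8, so yes, the predator persists.

The predator equation gives dP/dt > 0 only when V > 0.227/0.00335 = 67.8.
Without the predator, V → K = 183. Since 183 > 67.8, the predator can invade and persist.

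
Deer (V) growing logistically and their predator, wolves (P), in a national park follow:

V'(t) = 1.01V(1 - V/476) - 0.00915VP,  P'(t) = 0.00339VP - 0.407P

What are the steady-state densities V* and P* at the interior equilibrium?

From dP/dt = 0 with P > 0: 0.00339V* = 0.407, so V* = 120.
Substitute into dV/dt = 0: 1.01(1 - 120/476) = 0.00915P*.
The bracket is 0.748, giving P* = 0.755/0.00915 = 82.5.

V* ≈ 120, P* ≈ 82.5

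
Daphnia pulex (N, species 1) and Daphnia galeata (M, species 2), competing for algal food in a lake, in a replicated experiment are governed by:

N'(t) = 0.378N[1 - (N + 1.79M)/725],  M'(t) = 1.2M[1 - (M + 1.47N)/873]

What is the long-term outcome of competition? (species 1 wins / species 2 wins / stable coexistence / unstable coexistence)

Compare the nullcline intercepts: K1/α12 = 725/1.79 = 405 < K2 = 873; K2/α21 = 873/1.47 = 594 < K1 = 725.
Since both are reversed, neither can invade when rare; the interior point is a saddle.

unstable coexistence (outcome depends on initial conditions)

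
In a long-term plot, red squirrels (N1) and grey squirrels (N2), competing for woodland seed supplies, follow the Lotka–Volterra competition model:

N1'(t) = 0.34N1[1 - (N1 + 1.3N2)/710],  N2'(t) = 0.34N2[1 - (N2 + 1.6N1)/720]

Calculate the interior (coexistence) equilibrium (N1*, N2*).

N1* ≈ 209, N2* ≈ 385

Setting both brackets to zero gives the nullclines N1 + 1.3N2 = 710 and 1.6N1 + N2 = 720.
Substituting N2 = 720 - 1.6N1 into the first: N1(1 - 1.3·1.6) = 710 - 1.3·720.
So N1* = -226/-1.08 = 209, and then N2* = 720 - 1.6·209 = 385.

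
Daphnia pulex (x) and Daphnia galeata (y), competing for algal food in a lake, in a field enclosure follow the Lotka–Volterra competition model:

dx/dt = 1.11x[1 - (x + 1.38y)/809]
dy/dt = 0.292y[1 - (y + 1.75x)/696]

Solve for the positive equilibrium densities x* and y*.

x* ≈ 107, y* ≈ 509

Setting both brackets to zero gives the nullclines x + 1.38y = 809 and 1.75x + y = 696.
Substituting y = 696 - 1.75x into the first: x(1 - 1.38·1.75) = 809 - 1.38·696.
So x* = -151/-1.42 = 107, and then y* = 696 - 1.75·107 = 509.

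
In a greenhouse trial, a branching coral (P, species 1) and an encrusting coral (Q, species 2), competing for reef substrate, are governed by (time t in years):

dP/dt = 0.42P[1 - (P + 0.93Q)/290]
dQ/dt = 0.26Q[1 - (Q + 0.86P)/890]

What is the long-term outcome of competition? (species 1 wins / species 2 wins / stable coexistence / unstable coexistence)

Compare the nullcline intercepts: K1/α12 = 290/0.93 = 312 < K2 = 890; K2/α21 = 890/0.86 = 1030 > K1 = 290.
Since the inequalities point opposite ways, species 2 can invade but species 1 cannot.

species 2 excludes species 1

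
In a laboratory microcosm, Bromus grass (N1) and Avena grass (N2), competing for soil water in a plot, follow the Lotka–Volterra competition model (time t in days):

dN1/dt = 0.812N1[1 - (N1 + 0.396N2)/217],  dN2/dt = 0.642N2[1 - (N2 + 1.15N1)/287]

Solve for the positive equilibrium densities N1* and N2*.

Setting both brackets to zero gives the nullclines N1 + 0.396N2 = 217 and 1.15N1 + N2 = 287.
Substituting N2 = 287 - 1.15N1 into the first: N1(1 - 0.396·1.15) = 217 - 0.396·287.
So N1* = 103/0.545 = 190, and then N2* = 287 - 1.15·190 = 68.8.

N1* ≈ 190, N2* ≈ 68.8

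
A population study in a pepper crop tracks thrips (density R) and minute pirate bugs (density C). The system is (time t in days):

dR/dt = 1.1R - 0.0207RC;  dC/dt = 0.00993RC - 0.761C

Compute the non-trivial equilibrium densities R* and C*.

Set dC/dt = 0 with C > 0: 0.00993R - 0.761 = 0, so R* = 0.761/0.00993 = 76.6.
Set dR/dt = 0 with R > 0: 1.1 - 0.0207C = 0, so C* = 1.1/0.0207 = 53.1.

R* ≈ 76.6, C* ≈ 53.1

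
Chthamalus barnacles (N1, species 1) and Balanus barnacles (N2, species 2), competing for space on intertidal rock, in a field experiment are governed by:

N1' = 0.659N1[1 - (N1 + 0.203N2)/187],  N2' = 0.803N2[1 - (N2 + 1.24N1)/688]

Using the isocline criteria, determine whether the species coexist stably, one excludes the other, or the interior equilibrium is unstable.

Compare the nullcline intercepts: K1/α12 = 187/0.203 = 921 > K2 = 688; K2/α21 = 688/1.24 = 555 > K1 = 187.
Since both inequalities hold, each species can invade when rare, so the interior equilibrium is stable.

stable coexistence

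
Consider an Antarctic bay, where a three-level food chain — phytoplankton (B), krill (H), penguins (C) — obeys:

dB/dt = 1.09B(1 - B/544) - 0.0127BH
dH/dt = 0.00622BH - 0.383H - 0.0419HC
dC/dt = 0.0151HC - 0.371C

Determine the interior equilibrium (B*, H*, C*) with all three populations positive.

From dC/dt = 0: 0.0151H* = 0.371, so H* = 24.6.
From dB/dt = 0: 1.09(1 - B*/544) = 0.0127·24.6, giving B* = 544·(1 - 0.286) = 388.
From dH/dt = 0: 0.00622·388 - 0.383 = 0.0419C*, so C* = 2.03/0.0419 = 48.5.

B* ≈ 388, H* ≈ 24.6, C* ≈ 48.5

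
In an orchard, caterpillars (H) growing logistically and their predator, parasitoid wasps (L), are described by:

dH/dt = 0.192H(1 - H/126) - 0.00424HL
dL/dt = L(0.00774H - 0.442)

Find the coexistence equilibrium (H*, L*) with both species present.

From dL/dt = 0 with L > 0: 0.00774H* = 0.442, so H* = 57.1.
Substitute into dH/dt = 0: 0.192(1 - 57.1/126) = 0.00424L*.
The bracket is 0.547, giving L* = 0.105/0.00424 = 24.8.

H* ≈ 57.1, L* ≈ 24.8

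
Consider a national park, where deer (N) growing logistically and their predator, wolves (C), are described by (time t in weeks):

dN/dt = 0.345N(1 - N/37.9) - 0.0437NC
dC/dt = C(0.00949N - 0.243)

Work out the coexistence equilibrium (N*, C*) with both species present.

N* ≈ 25.6, C* ≈ 2.56

From dC/dt = 0 with C > 0: 0.00949N* = 0.243, so N* = 25.6.
Substitute into dN/dt = 0: 0.345(1 - 25.6/37.9) = 0.0437C*.
The bracket is 0.324, giving C* = 0.112/0.0437 = 2.56.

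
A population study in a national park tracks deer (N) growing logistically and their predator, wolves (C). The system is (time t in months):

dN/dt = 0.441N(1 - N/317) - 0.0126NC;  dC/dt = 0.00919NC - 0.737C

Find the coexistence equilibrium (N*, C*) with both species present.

N* ≈ 80.2, C* ≈ 26.1

From dC/dt = 0 with C > 0: 0.00919N* = 0.737, so N* = 80.2.
Substitute into dN/dt = 0: 0.441(1 - 80.2/317) = 0.0126C*.
The bracket is 0.747, giving C* = 0.329/0.0126 = 26.1.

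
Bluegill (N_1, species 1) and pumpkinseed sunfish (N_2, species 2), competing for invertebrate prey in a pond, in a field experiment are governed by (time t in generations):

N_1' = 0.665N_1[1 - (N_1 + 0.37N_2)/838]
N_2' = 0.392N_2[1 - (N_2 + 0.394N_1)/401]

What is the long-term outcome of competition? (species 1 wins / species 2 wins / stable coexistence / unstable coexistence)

stable coexistence

Compare the nullcline intercepts: K1/α12 = 838/0.37 = 2260 > K2 = 401; K2/α21 = 401/0.394 = 1020 > K1 = 838.
Since both inequalities hold, each species can invade when rare, so the interior equilibrium is stable.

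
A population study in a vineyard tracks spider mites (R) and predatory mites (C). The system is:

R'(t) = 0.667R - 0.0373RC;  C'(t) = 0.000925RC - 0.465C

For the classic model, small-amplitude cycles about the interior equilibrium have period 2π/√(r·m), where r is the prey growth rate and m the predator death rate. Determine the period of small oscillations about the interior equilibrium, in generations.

Here r = 0.667 and m = 0.465, so r·m = 0.31.
ω = √0.31 = 0.557 per generation, hence T = 2π/ω ≈ 11.3 generations.

T ≈ 11.3 generations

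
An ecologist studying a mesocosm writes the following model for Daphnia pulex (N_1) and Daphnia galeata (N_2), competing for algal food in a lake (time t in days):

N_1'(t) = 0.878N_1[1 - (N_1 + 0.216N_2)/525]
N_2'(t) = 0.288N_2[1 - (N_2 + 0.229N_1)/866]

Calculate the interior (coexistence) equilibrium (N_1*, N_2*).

Setting both brackets to zero gives the nullclines N_1 + 0.216N_2 = 525 and 0.229N_1 + N_2 = 866.
Substituting N_2 = 866 - 0.229N_1 into the first: N_1(1 - 0.216·0.229) = 525 - 0.216·866.
So N_1* = 338/0.951 = 356, and then N_2* = 866 - 0.229·356 = 785.

N_1* ≈ 356, N_2* ≈ 785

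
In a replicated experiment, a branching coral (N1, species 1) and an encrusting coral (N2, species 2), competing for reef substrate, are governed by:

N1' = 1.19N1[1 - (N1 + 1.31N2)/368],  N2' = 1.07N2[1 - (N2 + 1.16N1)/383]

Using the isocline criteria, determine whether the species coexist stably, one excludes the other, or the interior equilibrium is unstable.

Compare the nullcline intercepts: K1/α12 = 368/1.31 = 281 < K2 = 383; K2/α21 = 383/1.16 = 330 < K1 = 368.
Since both are reversed, neither can invade when rare; the interior point is a saddle.

unstable coexistence (outcome depends on initial conditions)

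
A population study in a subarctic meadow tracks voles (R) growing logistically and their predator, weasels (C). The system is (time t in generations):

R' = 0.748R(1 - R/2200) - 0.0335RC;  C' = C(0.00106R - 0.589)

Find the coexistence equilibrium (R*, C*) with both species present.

From dC/dt = 0 with C > 0: 0.00106R* = 0.589, so R* = 556.
Substitute into dR/dt = 0: 0.748(1 - 556/2200) = 0.0335C*.
The bracket is 0.747, giving C* = 0.559/0.0335 = 16.7.

R* ≈ 556, C* ≈ 16.7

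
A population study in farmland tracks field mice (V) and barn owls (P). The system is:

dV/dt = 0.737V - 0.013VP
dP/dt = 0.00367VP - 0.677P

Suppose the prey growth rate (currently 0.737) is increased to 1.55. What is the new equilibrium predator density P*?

At the interior fixed point, setting dV/dt = 0 with V > 0 fixes P* = (prey growth rate)/(VP coefficient) — independent of the other coefficients.
With the change, P* = 1.55/0.013 = 119; it rises from 56.7.

P* ≈ 119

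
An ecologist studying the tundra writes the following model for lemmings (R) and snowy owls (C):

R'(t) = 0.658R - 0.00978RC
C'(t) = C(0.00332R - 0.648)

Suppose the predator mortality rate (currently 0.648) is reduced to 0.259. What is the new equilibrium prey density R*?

At the interior fixed point, setting dC/dt = 0 with C > 0 fixes R* = (predator death rate)/(RC coefficient) — independent of the other coefficients.
With the change, R* = 0.259/0.00332 = 78; it falls from 195.

R* ≈ 78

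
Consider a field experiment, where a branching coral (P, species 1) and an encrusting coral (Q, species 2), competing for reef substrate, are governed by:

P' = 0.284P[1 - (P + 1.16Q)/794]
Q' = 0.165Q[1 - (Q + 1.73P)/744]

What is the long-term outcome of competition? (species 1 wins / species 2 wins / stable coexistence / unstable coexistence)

unstable coexistence (outcome depends on initial conditions)

Compare the nullcline intercepts: K1/α12 = 794/1.16 = 684 < K2 = 744; K2/α21 = 744/1.73 = 430 < K1 = 794.
Since both are reversed, neither can invade when rare; the interior point is a saddle.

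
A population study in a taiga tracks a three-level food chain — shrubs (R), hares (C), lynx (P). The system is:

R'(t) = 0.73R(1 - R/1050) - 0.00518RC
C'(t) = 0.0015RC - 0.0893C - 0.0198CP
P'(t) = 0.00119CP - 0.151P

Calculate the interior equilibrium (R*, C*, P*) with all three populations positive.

R* ≈ 105, C* ≈ 127, P* ≈ 3.41

From dP/dt = 0: 0.00119C* = 0.151, so C* = 127.
From dR/dt = 0: 0.73(1 - R*/1050) = 0.00518·127, giving R* = 1050·(1 - 0.9) = 105.
From dC/dt = 0: 0.0015·105 - 0.0893 = 0.0198P*, so P* = 0.0676/0.0198 = 3.41.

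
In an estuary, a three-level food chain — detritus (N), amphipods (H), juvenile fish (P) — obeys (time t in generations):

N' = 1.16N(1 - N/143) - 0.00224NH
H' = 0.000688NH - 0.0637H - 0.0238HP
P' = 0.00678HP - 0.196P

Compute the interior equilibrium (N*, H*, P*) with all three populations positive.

N* ≈ 135, H* ≈ 28.9, P* ≈ 1.23

From dP/dt = 0: 0.00678H* = 0.196, so H* = 28.9.
From dN/dt = 0: 1.16(1 - N*/143) = 0.00224·28.9, giving N* = 143·(1 - 0.0558) = 135.
From dH/dt = 0: 0.000688·135 - 0.0637 = 0.0238P*, so P* = 0.0292/0.0238 = 1.23.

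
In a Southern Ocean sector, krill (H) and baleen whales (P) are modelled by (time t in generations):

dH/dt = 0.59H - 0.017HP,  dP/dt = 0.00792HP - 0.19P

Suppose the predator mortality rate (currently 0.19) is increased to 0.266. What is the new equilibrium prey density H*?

H* ≈ 33.6

At the interior fixed point, setting dP/dt = 0 with P > 0 fixes H* = (predator death rate)/(HP coefficient) — independent of the other coefficients.
With the change, H* = 0.266/0.00792 = 33.6; it rises from 24.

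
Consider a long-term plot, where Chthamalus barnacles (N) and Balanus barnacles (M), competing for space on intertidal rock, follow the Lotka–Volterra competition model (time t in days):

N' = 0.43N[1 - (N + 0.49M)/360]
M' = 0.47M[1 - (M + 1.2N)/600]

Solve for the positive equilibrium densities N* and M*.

N* ≈ 160, M* ≈ 408

Setting both brackets to zero gives the nullclines N + 0.49M = 360 and 1.2N + M = 600.
Substituting M = 600 - 1.2N into the first: N(1 - 0.49·1.2) = 360 - 0.49·600.
So N* = 66/0.412 = 160, and then M* = 600 - 1.2·160 = 408.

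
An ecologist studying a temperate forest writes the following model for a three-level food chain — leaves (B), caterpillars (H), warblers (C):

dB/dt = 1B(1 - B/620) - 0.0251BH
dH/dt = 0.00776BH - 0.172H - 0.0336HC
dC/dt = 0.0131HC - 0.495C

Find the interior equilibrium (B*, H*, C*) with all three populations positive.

From dC/dt = 0: 0.0131H* = 0.495, so H* = 37.8.
From dB/dt = 0: 1(1 - B*/620) = 0.0251·37.8, giving B* = 620·(1 - 0.948) = 32.
From dH/dt = 0: 0.00776·32 - 0.172 = 0.0336C*, so C* = 0.0761/0.0336 = 2.26.

B* ≈ 32, H* ≈ 37.8, C* ≈ 2.26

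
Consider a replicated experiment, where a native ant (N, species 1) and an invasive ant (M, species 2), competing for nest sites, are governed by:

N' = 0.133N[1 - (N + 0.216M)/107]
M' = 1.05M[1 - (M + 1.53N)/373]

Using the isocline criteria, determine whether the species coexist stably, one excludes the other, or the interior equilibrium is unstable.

stable coexistence

Compare the nullcline intercepts: K1/α12 = 107/0.216 = 495 > K2 = 373; K2/α21 = 373/1.53 = 244 > K1 = 107.
Since both inequalities hold, each species can invade when rare, so the interior equilibrium is stable.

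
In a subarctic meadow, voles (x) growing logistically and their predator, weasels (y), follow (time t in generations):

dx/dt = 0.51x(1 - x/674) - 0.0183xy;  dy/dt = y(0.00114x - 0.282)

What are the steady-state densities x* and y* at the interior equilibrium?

From dy/dt = 0 with y > 0: 0.00114x* = 0.282, so x* = 247.
Substitute into dx/dt = 0: 0.51(1 - 247/674) = 0.0183y*.
The bracket is 0.633, giving y* = 0.323/0.0183 = 17.6.

x* ≈ 247, y* ≈ 17.6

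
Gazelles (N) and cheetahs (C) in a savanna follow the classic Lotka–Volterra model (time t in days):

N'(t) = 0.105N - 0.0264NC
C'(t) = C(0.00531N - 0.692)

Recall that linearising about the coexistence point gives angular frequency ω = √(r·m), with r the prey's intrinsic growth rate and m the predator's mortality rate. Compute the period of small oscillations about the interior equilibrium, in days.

T ≈ 23.3 days

Here r = 0.105 and m = 0.692, so r·m = 0.0727.
ω = √0.0727 = 0.27 per day, hence T = 2π/ω ≈ 23.3 days.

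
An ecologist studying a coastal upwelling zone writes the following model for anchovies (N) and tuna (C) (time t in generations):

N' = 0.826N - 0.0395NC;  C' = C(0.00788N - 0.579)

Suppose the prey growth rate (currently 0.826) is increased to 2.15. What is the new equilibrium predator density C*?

C* ≈ 54.4

At the interior fixed point, setting dN/dt = 0 with N > 0 fixes C* = (prey growth rate)/(NC coefficient) — independent of the other coefficients.
With the change, C* = 2.15/0.0395 = 54.4; it rises from 20.9.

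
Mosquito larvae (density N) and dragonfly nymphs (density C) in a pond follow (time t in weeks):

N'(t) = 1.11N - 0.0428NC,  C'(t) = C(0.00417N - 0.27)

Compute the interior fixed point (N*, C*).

N* ≈ 64.7, C* ≈ 25.9

Set dC/dt = 0 with C > 0: 0.00417N - 0.27 = 0, so N* = 0.27/0.00417 = 64.7.
Set dN/dt = 0 with N > 0: 1.11 - 0.0428C = 0, so C* = 1.11/0.0428 = 25.9.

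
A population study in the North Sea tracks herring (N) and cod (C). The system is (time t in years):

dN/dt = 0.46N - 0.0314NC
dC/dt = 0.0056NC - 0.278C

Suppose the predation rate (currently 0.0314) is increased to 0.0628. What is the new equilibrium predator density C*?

C* ≈ 7.32

At the interior fixed point, setting dN/dt = 0 with N > 0 fixes C* = (prey growth rate)/(NC coefficient) — independent of the other coefficients.
With the change, C* = 0.46/0.0628 = 7.32; it falls from 14.6.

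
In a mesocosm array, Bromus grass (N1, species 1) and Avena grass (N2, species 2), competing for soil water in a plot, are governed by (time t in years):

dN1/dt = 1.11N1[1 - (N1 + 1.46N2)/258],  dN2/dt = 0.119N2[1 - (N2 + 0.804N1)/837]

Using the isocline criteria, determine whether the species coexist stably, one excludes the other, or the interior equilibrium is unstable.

species 2 excludes species 1

Compare the nullcline intercepts: K1/α12 = 258/1.46 = 177 < K2 = 837; K2/α21 = 837/0.804 = 1040 > K1 = 258.
Since the inequalities point opposite ways, species 2 can invade but species 1 cannot.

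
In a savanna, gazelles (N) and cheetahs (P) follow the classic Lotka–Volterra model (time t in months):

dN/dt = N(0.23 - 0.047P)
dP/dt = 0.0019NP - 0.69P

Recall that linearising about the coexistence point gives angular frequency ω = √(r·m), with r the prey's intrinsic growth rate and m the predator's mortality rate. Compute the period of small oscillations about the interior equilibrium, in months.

T ≈ 15.8 months

Here r = 0.23 and m = 0.69, so r·m = 0.159.
ω = √0.159 = 0.398 per month, hence T = 2π/ω ≈ 15.8 months.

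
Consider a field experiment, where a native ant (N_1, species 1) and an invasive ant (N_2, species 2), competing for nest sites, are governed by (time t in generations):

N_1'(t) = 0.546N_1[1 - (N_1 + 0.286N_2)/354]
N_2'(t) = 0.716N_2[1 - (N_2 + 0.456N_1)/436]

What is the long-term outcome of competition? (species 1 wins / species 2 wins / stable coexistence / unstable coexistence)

Compare the nullcline intercepts: K1/α12 = 354/0.286 = 1240 > K2 = 436; K2/α21 = 436/0.456 = 956 > K1 = 354.
Since both inequalities hold, each species can invade when rare, so the interior equilibrium is stable.

stable coexistence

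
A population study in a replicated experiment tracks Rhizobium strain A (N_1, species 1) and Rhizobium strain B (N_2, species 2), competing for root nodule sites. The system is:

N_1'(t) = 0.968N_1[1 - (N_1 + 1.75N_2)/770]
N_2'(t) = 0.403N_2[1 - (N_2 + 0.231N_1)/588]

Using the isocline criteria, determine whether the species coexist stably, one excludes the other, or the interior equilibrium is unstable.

species 2 excludes species 1

Compare the nullcline intercepts: K1/α12 = 770/1.75 = 440 < K2 = 588; K2/α21 = 588/0.231 = 2550 > K1 = 770.
Since the inequalities point opposite ways, species 2 can invade but species 1 cannot.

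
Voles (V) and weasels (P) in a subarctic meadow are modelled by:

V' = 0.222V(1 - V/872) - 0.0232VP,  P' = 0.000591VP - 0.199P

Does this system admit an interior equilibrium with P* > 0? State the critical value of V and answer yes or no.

The predator equation gives dP/dt > 0 only when V > 0.199/0.000591 = 337.
Without the predator, V → K = 872. Since 872 > 337, the predator can invade and persist.

Threshold V = 337; K > 337, so yes, the predator persists.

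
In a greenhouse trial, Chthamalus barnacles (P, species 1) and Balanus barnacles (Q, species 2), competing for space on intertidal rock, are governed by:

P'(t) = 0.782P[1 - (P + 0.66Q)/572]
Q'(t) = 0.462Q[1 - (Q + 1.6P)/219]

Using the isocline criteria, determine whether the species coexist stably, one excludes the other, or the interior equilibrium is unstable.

Compare the nullcline intercepts: K1/α12 = 572/0.66 = 867 > K2 = 219; K2/α21 = 219/1.6 = 137 < K1 = 572.
Since the inequalities point opposite ways, species 1 can invade but species 2 cannot.

species 1 excludes species 2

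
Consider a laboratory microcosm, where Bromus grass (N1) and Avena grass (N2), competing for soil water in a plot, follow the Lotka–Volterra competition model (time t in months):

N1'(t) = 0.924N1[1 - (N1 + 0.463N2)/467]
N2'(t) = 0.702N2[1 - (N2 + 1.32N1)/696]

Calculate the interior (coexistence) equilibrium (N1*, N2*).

N1* ≈ 372, N2* ≈ 205

Setting both brackets to zero gives the nullclines N1 + 0.463N2 = 467 and 1.32N1 + N2 = 696.
Substituting N2 = 696 - 1.32N1 into the first: N1(1 - 0.463·1.32) = 467 - 0.463·696.
So N1* = 145/0.389 = 372, and then N2* = 696 - 1.32·372 = 205.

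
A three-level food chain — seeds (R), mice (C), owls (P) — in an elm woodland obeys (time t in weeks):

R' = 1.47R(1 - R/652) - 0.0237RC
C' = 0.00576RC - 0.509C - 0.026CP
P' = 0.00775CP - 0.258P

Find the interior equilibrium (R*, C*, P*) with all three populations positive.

From dP/dt = 0: 0.00775C* = 0.258, so C* = 33.3.
From dR/dt = 0: 1.47(1 - R*/652) = 0.0237·33.3, giving R* = 652·(1 - 0.537) = 302.
From dC/dt = 0: 0.00576·302 - 0.509 = 0.026P*, so P* = 1.23/0.026 = 47.3.

R* ≈ 302, C* ≈ 33.3, P* ≈ 47.3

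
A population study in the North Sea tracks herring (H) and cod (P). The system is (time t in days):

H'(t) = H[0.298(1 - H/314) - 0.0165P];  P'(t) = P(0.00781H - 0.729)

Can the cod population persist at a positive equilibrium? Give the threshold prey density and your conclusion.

Threshold H = 93.3; K > 93.3, so yes, the predator persists.

The predator equation gives dP/dt > 0 only when H > 0.729/0.00781 = 93.3.
Without the predator, H → K = 314. Since 314 > 93.3, the predator can invade and persist.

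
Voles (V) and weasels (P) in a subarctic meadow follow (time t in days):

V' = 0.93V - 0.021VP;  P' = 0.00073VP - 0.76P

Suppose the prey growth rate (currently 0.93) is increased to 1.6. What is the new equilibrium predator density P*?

At the interior fixed point, setting dV/dt = 0 with V > 0 fixes P* = (prey growth rate)/(VP coefficient) — independent of the other coefficients.
With the change, P* = 1.6/0.021 = 76.2; it rises from 44.3.

P* ≈ 76.2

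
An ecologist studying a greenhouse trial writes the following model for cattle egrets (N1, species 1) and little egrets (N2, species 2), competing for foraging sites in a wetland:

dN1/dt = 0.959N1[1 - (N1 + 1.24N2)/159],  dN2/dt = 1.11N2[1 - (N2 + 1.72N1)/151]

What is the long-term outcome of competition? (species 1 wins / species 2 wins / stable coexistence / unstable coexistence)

unstable coexistence (outcome depends on initial conditions)

Compare the nullcline intercepts: K1/α12 = 159/1.24 = 128 < K2 = 151; K2/α21 = 151/1.72 = 87.8 < K1 = 159.
Since both are reversed, neither can invade when rare; the interior point is a saddle.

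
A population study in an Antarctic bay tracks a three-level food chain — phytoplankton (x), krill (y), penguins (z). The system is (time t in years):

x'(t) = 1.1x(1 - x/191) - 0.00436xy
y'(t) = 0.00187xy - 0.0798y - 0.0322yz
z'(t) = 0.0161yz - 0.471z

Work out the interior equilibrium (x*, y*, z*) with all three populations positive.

From dz/dt = 0: 0.0161y* = 0.471, so y* = 29.3.
From dx/dt = 0: 1.1(1 - x*/191) = 0.00436·29.3, giving x* = 191·(1 - 0.116) = 169.
From dy/dt = 0: 0.00187·169 - 0.0798 = 0.0322z*, so z* = 0.236/0.0322 = 7.33.

x* ≈ 169, y* ≈ 29.3, z* ≈ 7.33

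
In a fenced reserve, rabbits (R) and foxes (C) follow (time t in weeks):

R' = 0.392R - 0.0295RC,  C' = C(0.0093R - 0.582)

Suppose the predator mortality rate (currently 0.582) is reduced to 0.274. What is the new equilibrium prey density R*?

R* ≈ 29.5

At the interior fixed point, setting dC/dt = 0 with C > 0 fixes R* = (predator death rate)/(RC coefficient) — independent of the other coefficients.
With the change, R* = 0.274/0.0093 = 29.5; it falls from 62.6.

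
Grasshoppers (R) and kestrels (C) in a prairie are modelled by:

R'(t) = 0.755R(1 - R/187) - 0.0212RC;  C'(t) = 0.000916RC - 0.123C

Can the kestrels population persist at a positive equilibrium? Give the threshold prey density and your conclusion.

Threshold R = 134; K > 134, so yes, the predator persists.

The predator equation gives dC/dt > 0 only when R > 0.123/0.000916 = 134.
Without the predator, R → K = 187. Since 187 > 134, the predator can invade and persist.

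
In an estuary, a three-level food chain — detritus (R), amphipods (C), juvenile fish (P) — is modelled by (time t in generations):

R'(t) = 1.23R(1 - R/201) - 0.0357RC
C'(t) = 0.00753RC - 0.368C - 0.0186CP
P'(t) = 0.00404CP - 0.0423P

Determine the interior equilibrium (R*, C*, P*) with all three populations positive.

From dP/dt = 0: 0.00404C* = 0.0423, so C* = 10.5.
From dR/dt = 0: 1.23(1 - R*/201) = 0.0357·10.5, giving R* = 201·(1 - 0.304) = 140.
From dC/dt = 0: 0.00753·140 - 0.368 = 0.0186P*, so P* = 0.686/0.0186 = 36.9.

R* ≈ 140, C* ≈ 10.5, P* ≈ 36.9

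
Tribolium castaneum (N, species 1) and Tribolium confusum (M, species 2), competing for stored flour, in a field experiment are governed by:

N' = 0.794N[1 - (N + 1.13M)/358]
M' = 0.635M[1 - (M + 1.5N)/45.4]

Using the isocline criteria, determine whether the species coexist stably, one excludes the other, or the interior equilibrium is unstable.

species 1 excludes species 2

Compare the nullcline intercepts: K1/α12 = 358/1.13 = 317 > K2 = 45.4; K2/α21 = 45.4/1.5 = 30.3 < K1 = 358.
Since the inequalities point opposite ways, species 1 can invade but species 2 cannot.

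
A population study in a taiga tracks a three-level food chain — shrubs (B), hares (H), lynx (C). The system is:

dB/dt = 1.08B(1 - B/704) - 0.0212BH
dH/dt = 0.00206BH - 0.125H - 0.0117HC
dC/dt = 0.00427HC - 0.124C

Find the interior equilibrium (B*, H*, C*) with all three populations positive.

B* ≈ 303, H* ≈ 29, C* ≈ 42.6

From dC/dt = 0: 0.00427H* = 0.124, so H* = 29.
From dB/dt = 0: 1.08(1 - B*/704) = 0.0212·29, giving B* = 704·(1 - 0.57) = 303.
From dH/dt = 0: 0.00206·303 - 0.125 = 0.0117C*, so C* = 0.499/0.0117 = 42.6.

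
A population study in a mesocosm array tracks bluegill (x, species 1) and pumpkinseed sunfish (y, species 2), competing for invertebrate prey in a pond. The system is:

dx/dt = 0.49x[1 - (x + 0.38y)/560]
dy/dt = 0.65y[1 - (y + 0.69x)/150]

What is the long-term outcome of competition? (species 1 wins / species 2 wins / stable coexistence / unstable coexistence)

species 1 excludes species 2

Compare the nullcline intercepts: K1/α12 = 560/0.38 = 1470 > K2 = 150; K2/α21 = 150/0.69 = 217 < K1 = 560.
Since the inequalities point opposite ways, species 1 can invade but species 2 cannot.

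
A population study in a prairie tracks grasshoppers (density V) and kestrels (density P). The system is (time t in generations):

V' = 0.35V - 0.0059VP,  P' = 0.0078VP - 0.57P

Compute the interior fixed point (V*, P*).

V* ≈ 73.1, P* ≈ 59.3

Set dP/dt = 0 with P > 0: 0.0078V - 0.57 = 0, so V* = 0.57/0.0078 = 73.1.
Set dV/dt = 0 with V > 0: 0.35 - 0.0059P = 0, so P* = 0.35/0.0059 = 59.3.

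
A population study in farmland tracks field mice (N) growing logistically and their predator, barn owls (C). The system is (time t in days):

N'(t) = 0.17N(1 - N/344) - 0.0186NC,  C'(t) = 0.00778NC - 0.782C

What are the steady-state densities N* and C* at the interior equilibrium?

N* ≈ 101, C* ≈ 6.47

From dC/dt = 0 with C > 0: 0.00778N* = 0.782, so N* = 101.
Substitute into dN/dt = 0: 0.17(1 - 101/344) = 0.0186C*.
The bracket is 0.708, giving C* = 0.12/0.0186 = 6.47.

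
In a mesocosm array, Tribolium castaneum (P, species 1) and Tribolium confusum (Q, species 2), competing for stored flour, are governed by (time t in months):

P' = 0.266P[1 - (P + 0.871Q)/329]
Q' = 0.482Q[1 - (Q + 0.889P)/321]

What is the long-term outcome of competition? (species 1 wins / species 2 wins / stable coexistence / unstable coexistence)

stable coexistence

Compare the nullcline intercepts: K1/α12 = 329/0.871 = 378 > K2 = 321; K2/α21 = 321/0.889 = 361 > K1 = 329.
Since both inequalities hold, each species can invade when rare, so the interior equilibrium is stable.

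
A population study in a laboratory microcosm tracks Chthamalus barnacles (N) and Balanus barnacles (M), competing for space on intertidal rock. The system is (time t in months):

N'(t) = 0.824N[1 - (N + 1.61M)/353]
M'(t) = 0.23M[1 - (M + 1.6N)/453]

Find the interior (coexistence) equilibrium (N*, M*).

Setting both brackets to zero gives the nullclines N + 1.61M = 353 and 1.6N + M = 453.
Substituting M = 453 - 1.6N into the first: N(1 - 1.61·1.6) = 353 - 1.61·453.
So N* = -376/-1.58 = 239, and then M* = 453 - 1.6·239 = 70.9.

N* ≈ 239, M* ≈ 70.9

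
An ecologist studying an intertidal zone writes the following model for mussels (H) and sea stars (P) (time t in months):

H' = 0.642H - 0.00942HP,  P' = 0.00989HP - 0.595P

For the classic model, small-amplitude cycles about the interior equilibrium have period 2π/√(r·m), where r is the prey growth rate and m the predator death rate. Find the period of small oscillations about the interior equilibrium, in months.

Here r = 0.642 and m = 0.595, so r·m = 0.382.
ω = √0.382 = 0.618 per month, hence T = 2π/ω ≈ 10.2 months.

T ≈ 10.2 months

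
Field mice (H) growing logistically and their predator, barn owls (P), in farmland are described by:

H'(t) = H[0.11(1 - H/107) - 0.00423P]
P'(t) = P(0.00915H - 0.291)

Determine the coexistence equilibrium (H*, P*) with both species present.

H* ≈ 31.8, P* ≈ 18.3

From dP/dt = 0 with P > 0: 0.00915H* = 0.291, so H* = 31.8.
Substitute into dH/dt = 0: 0.11(1 - 31.8/107) = 0.00423P*.
The bracket is 0.703, giving P* = 0.0773/0.00423 = 18.3.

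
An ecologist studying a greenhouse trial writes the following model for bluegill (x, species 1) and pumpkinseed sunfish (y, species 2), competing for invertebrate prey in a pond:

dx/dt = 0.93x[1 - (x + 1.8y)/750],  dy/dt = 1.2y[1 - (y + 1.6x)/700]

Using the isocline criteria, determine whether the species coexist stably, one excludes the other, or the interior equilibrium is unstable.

Compare the nullcline intercepts: K1/α12 = 750/1.8 = 417 < K2 = 700; K2/α21 = 700/1.6 = 438 < K1 = 750.
Since both are reversed, neither can invade when rare; the interior point is a saddle.

unstable coexistence (outcome depends on initial conditions)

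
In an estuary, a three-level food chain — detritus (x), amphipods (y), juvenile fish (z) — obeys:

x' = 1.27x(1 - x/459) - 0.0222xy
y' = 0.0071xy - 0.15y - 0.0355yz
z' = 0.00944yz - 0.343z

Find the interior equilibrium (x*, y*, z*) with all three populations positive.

x* ≈ 167, y* ≈ 36.3, z* ≈ 29.3

From dz/dt = 0: 0.00944y* = 0.343, so y* = 36.3.
From dx/dt = 0: 1.27(1 - x*/459) = 0.0222·36.3, giving x* = 459·(1 - 0.635) = 167.
From dy/dt = 0: 0.0071·167 - 0.15 = 0.0355z*, so z* = 1.04/0.0355 = 29.3.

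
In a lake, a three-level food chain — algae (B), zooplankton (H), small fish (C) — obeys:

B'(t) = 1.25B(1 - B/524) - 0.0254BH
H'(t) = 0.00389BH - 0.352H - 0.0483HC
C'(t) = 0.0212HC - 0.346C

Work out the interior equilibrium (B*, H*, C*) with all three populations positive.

B* ≈ 350, H* ≈ 16.3, C* ≈ 20.9

From dC/dt = 0: 0.0212H* = 0.346, so H* = 16.3.
From dB/dt = 0: 1.25(1 - B*/524) = 0.0254·16.3, giving B* = 524·(1 - 0.332) = 350.
From dH/dt = 0: 0.00389·350 - 0.352 = 0.0483C*, so C* = 1.01/0.0483 = 20.9.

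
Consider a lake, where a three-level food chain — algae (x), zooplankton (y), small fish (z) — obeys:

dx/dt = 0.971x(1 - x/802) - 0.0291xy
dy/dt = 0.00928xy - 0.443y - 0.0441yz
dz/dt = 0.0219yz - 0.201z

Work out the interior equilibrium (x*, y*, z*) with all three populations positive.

From dz/dt = 0: 0.0219y* = 0.201, so y* = 9.18.
From dx/dt = 0: 0.971(1 - x*/802) = 0.0291·9.18, giving x* = 802·(1 - 0.275) = 581.
From dy/dt = 0: 0.00928·581 - 0.443 = 0.0441z*, so z* = 4.95/0.0441 = 112.

x* ≈ 581, y* ≈ 9.18, z* ≈ 112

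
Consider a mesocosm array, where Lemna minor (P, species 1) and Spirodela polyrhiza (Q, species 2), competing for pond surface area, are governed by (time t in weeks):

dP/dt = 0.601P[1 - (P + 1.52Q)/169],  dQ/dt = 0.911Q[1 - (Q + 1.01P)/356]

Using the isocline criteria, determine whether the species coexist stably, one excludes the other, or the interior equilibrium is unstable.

Compare the nullcline intercepts: K1/α12 = 169/1.52 = 111 < K2 = 356; K2/α21 = 356/1.01 = 352 > K1 = 169.
Since the inequalities point opposite ways, species 2 can invade but species 1 cannot.

species 2 excludes species 1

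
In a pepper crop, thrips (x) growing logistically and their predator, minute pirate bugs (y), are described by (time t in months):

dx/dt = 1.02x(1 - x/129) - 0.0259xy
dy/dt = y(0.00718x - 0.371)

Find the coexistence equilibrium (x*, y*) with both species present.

x* ≈ 51.7, y* ≈ 23.6

From dy/dt = 0 with y > 0: 0.00718x* = 0.371, so x* = 51.7.
Substitute into dx/dt = 0: 1.02(1 - 51.7/129) = 0.0259y*.
The bracket is 0.599, giving y* = 0.611/0.0259 = 23.6.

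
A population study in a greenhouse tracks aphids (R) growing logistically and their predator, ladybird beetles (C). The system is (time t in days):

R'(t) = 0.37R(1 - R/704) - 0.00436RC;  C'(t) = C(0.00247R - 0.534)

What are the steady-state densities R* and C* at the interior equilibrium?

From dC/dt = 0 with C > 0: 0.00247R* = 0.534, so R* = 216.
Substitute into dR/dt = 0: 0.37(1 - 216/704) = 0.00436C*.
The bracket is 0.693, giving C* = 0.256/0.00436 = 58.8.

R* ≈ 216, C* ≈ 58.8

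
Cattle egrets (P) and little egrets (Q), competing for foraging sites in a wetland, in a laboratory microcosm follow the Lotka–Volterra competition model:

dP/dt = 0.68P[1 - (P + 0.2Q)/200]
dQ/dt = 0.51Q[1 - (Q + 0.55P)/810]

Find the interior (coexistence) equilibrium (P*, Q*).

Setting both brackets to zero gives the nullclines P + 0.2Q = 200 and 0.55P + Q = 810.
Substituting Q = 810 - 0.55P into the first: P(1 - 0.2·0.55) = 200 - 0.2·810.
So P* = 38/0.89 = 42.7, and then Q* = 810 - 0.55·42.7 = 787.

P* ≈ 42.7, Q* ≈ 787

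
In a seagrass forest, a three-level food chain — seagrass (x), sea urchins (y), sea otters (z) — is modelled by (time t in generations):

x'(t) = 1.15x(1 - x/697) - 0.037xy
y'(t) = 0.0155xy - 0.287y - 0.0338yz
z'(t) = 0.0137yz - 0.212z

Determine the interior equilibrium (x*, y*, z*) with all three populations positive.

x* ≈ 350, y* ≈ 15.5, z* ≈ 152

From dz/dt = 0: 0.0137y* = 0.212, so y* = 15.5.
From dx/dt = 0: 1.15(1 - x*/697) = 0.037·15.5, giving x* = 697·(1 - 0.498) = 350.
From dy/dt = 0: 0.0155·350 - 0.287 = 0.0338z*, so z* = 5.14/0.0338 = 152.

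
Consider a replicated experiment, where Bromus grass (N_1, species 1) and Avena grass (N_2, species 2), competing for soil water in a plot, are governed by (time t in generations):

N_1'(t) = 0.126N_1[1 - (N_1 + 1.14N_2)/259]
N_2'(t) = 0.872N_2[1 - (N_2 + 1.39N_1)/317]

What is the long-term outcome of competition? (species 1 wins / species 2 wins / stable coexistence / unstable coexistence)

unstable coexistence (outcome depends on initial conditions)

Compare the nullcline intercepts: K1/α12 = 259/1.14 = 227 < K2 = 317; K2/α21 = 317/1.39 = 228 < K1 = 259.
Since both are reversed, neither can invade when rare; the interior point is a saddle.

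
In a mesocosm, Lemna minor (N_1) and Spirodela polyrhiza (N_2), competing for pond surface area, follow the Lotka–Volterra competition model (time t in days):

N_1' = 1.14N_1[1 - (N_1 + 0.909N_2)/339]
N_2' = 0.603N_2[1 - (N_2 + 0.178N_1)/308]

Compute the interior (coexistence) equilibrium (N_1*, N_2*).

Setting both brackets to zero gives the nullclines N_1 + 0.909N_2 = 339 and 0.178N_1 + N_2 = 308.
Substituting N_2 = 308 - 0.178N_1 into the first: N_1(1 - 0.909·0.178) = 339 - 0.909·308.
So N_1* = 59/0.838 = 70.4, and then N_2* = 308 - 0.178·70.4 = 295.

N_1* ≈ 70.4, N_2* ≈ 295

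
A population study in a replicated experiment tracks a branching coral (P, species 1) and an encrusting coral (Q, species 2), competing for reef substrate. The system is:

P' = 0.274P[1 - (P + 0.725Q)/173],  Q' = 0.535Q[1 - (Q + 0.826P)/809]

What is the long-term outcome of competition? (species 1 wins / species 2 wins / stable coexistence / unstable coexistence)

Compare the nullcline intercepts: K1/α12 = 173/0.725 = 239 < K2 = 809; K2/α21 = 809/0.826 = 979 > K1 = 173.
Since the inequalities point opposite ways, species 2 can invade but species 1 cannot.

species 2 excludes species 1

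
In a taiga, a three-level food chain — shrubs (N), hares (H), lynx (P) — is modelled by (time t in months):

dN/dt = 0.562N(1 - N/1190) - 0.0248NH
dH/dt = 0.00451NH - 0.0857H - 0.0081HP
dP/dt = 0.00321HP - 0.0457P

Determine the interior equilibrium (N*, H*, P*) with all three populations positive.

N* ≈ 442, H* ≈ 14.2, P* ≈ 236

From dP/dt = 0: 0.00321H* = 0.0457, so H* = 14.2.
From dN/dt = 0: 0.562(1 - N*/1190) = 0.0248·14.2, giving N* = 1190·(1 - 0.628) = 442.
From dH/dt = 0: 0.00451·442 - 0.0857 = 0.0081P*, so P* = 1.91/0.0081 = 236.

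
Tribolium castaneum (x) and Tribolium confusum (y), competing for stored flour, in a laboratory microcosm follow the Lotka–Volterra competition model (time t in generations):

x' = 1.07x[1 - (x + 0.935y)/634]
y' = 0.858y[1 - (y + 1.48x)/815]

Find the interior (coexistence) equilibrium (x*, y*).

Setting both brackets to zero gives the nullclines x + 0.935y = 634 and 1.48x + y = 815.
Substituting y = 815 - 1.48x into the first: x(1 - 0.935·1.48) = 634 - 0.935·815.
So x* = -128/-0.384 = 334, and then y* = 815 - 1.48·334 = 321.

x* ≈ 334, y* ≈ 321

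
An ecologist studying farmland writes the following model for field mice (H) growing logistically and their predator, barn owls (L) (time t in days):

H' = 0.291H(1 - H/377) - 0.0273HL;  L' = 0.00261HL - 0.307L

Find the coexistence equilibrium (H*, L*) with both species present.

H* ≈ 118, L* ≈ 7.33

From dL/dt = 0 with L > 0: 0.00261H* = 0.307, so H* = 118.
Substitute into dH/dt = 0: 0.291(1 - 118/377) = 0.0273L*.
The bracket is 0.688, giving L* = 0.2/0.0273 = 7.33.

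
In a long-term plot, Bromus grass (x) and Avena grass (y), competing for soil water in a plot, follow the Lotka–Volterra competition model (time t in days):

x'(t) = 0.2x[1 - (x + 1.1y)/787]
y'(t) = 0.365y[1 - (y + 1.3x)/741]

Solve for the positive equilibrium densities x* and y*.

x* ≈ 65.3, y* ≈ 656

Setting both brackets to zero gives the nullclines x + 1.1y = 787 and 1.3x + y = 741.
Substituting y = 741 - 1.3x into the first: x(1 - 1.1·1.3) = 787 - 1.1·741.
So x* = -28.1/-0.43 = 65.3, and then y* = 741 - 1.3·65.3 = 656.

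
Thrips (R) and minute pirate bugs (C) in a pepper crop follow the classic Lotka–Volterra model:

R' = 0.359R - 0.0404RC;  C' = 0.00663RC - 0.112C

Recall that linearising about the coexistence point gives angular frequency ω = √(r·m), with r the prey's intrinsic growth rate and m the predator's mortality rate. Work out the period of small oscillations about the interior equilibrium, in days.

T ≈ 31.3 days

Here r = 0.359 and m = 0.112, so r·m = 0.0402.
ω = √0.0402 = 0.201 per day, hence T = 2π/ω ≈ 31.3 days.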